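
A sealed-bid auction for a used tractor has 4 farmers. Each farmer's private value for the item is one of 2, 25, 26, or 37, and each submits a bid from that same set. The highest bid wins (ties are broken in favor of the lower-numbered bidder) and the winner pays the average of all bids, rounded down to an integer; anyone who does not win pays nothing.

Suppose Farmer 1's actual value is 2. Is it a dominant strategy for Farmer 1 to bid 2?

Yes

Check each profile of the others' bids and compare truth against every alternative bid.
Others bid (25, 25, 25): truth gives 0, best alternative gives -23.
Others bid (2, 25, 25): truth gives 0, best alternative gives -17.
Others bid (25, 2, 25): truth gives 0, best alternative gives -17.
Others bid (25, 25, 2): truth gives 0, best alternative gives -17.
Others bid (2, 2, 25): truth gives 0, best alternative gives -11.
Others bid (2, 25, 2): truth gives 0, best alternative gives -11.
(Remaining 58 profiles checked similarly; truth is weakly best in each.)
In every case the truthful bid is at least as good as any alternative, so it is a dominant strategy.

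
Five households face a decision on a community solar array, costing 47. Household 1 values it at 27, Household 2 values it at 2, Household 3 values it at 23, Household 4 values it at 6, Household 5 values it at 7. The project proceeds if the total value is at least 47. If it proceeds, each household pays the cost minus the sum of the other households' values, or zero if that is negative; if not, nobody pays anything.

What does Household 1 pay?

9

Total value 65 ≥ cost 47, so the project is built.
The other households' values sum to 38.
Cost minus that sum is 47 - 38 = 9.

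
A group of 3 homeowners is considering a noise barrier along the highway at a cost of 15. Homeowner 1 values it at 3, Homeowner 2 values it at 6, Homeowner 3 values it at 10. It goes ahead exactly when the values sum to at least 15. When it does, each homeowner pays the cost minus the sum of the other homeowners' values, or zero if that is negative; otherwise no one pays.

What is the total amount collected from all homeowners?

Total value 19 ≥ cost 15, so it is built.
Homeowner 1: others sum to 16; max(0, 15 - 16) = 0.
Homeowner 2: others sum to 13; max(0, 15 - 13) = 2.
Homeowner 3: others sum to 9; max(0, 15 - 9) = 6.
Total collected = 0 + 2 + 6 = 8.

8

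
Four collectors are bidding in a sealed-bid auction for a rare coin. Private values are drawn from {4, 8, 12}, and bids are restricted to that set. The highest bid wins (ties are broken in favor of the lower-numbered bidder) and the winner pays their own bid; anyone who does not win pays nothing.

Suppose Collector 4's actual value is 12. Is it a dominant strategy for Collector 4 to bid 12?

No

Consider the case where Collector 1 bids 4, Collector 2 bids 4 and Collector 3 bids 4.
Truthful bid 12: wins, pays 12, utility 12 - 12 = 0.
Bid 8 instead: wins, pays 8, utility 12 - 8 = 4.
Since 4 > 0, bidding 8 is strictly better here, so truthful bidding is not dominant.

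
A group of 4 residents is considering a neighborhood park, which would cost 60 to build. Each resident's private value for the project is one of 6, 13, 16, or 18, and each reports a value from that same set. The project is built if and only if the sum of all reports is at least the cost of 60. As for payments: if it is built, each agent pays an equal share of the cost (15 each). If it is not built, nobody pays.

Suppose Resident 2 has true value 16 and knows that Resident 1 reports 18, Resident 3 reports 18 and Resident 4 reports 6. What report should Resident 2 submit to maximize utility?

Report 6: project not built, utility 0.
Report 13: project not built, utility 0.
Report 16: project not built, utility 0.
Report 18: project built, pays 15, utility 16 - 15 = 1.
The best choice is 18 with utility 1.

18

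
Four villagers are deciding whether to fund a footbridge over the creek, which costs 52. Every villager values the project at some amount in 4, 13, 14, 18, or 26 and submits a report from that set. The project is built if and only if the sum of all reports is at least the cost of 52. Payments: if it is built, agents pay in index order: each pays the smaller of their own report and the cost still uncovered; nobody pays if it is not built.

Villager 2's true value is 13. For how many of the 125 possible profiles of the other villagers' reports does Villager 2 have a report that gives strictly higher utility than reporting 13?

Others report (4, 18, 26): truth gives 0; report 4 gives 9 > 0. Violating.
Others report (4, 26, 18): truth gives 0; report 4 gives 9 > 0. Violating.
Others report (4, 26, 26): truth gives 0; report 4 gives 9 > 0. Violating.
Others report (13, 13, 26): truth gives 0; report 4 gives 9 > 0. Violating.
Others report (4, 4, 4): truth gives 0; no alternative beats it.
Others report (4, 4, 13): truth gives 0; no alternative beats it.
(Checking all 125 profiles: 53 have a profitable deviation, 72 do not.)

53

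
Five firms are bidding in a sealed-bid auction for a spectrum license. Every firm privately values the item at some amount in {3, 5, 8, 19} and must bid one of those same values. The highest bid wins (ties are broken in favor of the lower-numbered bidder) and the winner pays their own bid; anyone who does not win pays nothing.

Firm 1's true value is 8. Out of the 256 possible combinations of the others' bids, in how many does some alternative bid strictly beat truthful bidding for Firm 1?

Others bid (3, 3, 3, 3): truth gives 0; bid 3 gives 5 > 0. Violating.
Others bid (3, 3, 3, 5): truth gives 0; bid 5 gives 3 > 0. Violating.
Others bid (3, 3, 5, 3): truth gives 0; bid 5 gives 3 > 0. Violating.
Others bid (3, 3, 5, 5): truth gives 0; bid 5 gives 3 > 0. Violating.
Others bid (3, 3, 3, 8): truth gives 0; no alternative beats it.
Others bid (3, 3, 3, 19): truth gives 0; no alternative beats it.
(Checking all 256 profiles: 16 have a profitable deviation, 240 do not.)

16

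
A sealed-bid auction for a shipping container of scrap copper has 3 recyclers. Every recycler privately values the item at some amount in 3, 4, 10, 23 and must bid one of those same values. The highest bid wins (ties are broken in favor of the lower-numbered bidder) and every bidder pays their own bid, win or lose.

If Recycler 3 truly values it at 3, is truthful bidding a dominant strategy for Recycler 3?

No

Consider the case where Recycler 1 bids 3 and Recycler 2 bids 3.
Truthful bid 3: loses but pays 3, utility -3.
Bid 4 instead: wins, pays 4, utility 3 - 4 = -1.
Since -1 > -3, bidding 4 is strictly better here, so truthful bidding is not dominant.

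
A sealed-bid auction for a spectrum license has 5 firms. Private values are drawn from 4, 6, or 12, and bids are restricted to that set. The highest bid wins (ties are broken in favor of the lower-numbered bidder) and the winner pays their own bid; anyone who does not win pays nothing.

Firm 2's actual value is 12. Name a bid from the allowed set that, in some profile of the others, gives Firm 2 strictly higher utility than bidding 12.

6

Suppose Firm 1 bids 4, Firm 3 bids 4, Firm 4 bids 4 and Firm 5 bids 4.
Bid 12: wins, pays 12, utility 12 - 12 = 0.
Bid 6: wins, pays 6, utility 12 - 6 = 6.
So bidding 6 beats truth here (6 > 0).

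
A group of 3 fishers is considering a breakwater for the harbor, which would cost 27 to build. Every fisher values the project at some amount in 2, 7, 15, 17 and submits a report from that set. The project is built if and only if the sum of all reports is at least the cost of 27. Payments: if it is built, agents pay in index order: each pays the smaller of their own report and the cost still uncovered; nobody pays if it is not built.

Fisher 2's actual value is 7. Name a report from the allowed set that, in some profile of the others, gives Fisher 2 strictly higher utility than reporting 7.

2

Suppose Fisher 1 reports 15 and Fisher 3 reports 15.
Report 7: project built, pays 7, utility 7 - 7 = 0.
Report 2: project built, pays 2, utility 7 - 2 = 5.
So reporting 2 beats truth here (5 > 0).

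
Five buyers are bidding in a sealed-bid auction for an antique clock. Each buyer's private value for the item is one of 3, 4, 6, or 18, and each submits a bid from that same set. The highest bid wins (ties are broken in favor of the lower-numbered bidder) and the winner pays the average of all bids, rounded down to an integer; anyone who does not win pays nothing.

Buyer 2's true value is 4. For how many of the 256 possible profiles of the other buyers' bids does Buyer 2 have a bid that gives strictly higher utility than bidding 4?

1

Others bid (4, 3, 3, 3): truth gives 0; bid 6 gives 1 > 0. Violating.
Others bid (3, 3, 3, 3): truth gives 1; no alternative beats it.
Others bid (3, 3, 3, 4): truth gives 1; no alternative beats it.
(Checking all 256 profiles: 1 has a profitable deviation, 255 do not.)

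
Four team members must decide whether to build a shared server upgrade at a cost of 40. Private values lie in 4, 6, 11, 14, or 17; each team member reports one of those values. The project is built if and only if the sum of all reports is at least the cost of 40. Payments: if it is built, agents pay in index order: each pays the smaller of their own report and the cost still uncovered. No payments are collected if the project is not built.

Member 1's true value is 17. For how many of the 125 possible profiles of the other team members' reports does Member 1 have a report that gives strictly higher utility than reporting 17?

93

Others report (4, 6, 17): truth gives 0; report 14 gives 3 > 0. Violating.
Others report (4, 11, 11): truth gives 0; report 14 gives 3 > 0. Violating.
Others report (4, 11, 14): truth gives 0; report 11 gives 6 > 0. Violating.
Others report (4, 11, 17): truth gives 0; report 11 gives 6 > 0. Violating.
Others report (4, 4, 4): truth gives 0; no alternative beats it.
Others report (4, 4, 6): truth gives 0; no alternative beats it.
(Checking all 125 profiles: 93 have a profitable deviation, 32 do not.)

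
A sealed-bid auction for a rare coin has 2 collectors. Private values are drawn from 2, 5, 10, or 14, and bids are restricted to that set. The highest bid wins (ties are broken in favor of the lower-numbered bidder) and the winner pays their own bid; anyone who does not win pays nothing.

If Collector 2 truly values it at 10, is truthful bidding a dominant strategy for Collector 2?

Consider the case where Collector 1 bids 2.
Truthful bid 10: wins, pays 10, utility 10 - 10 = 0.
Bid 5 instead: wins, pays 5, utility 10 - 5 = 5.
Since 5 > 0, bidding 5 is strictly better here, so truthful bidding is not dominant.

No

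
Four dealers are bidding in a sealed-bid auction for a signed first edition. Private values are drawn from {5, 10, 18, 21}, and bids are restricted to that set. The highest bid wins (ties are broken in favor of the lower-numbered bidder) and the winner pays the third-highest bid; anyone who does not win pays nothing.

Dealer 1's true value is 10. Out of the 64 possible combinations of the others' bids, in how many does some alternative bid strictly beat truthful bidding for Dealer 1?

Others bid (5, 5, 18): truth gives 0; bid 18 gives 5 > 0. Violating.
Others bid (5, 5, 21): truth gives 0; bid 21 gives 5 > 0. Violating.
Others bid (5, 18, 5): truth gives 0; bid 18 gives 5 > 0. Violating.
Others bid (5, 21, 5): truth gives 0; bid 21 gives 5 > 0. Violating.
Others bid (5, 5, 5): truth gives 5; no alternative beats it.
Others bid (5, 5, 10): truth gives 5; no alternative beats it.
(Checking all 64 profiles: 6 have a profitable deviation, 58 do not.)

6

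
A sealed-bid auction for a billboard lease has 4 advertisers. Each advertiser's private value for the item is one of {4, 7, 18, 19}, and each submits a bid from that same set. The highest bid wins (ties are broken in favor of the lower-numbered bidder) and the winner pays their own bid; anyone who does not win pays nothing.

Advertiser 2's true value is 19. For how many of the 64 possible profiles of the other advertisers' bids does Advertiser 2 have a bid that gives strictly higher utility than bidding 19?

Others bid (4, 4, 4): truth gives 0; bid 7 gives 12 > 0. Violating.
Others bid (4, 4, 7): truth gives 0; bid 7 gives 12 > 0. Violating.
Others bid (4, 4, 18): truth gives 0; bid 18 gives 1 > 0. Violating.
Others bid (4, 7, 4): truth gives 0; bid 7 gives 12 > 0. Violating.
Others bid (4, 4, 19): truth gives 0; no alternative beats it.
Others bid (4, 7, 19): truth gives 0; no alternative beats it.
(Checking all 64 profiles: 18 have a profitable deviation, 46 do not.)

18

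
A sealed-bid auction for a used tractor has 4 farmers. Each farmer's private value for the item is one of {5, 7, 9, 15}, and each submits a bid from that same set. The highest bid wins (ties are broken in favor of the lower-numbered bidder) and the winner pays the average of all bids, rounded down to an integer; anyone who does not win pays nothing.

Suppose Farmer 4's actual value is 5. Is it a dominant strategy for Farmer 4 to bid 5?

Yes

Check each profile of the others' bids and compare truth against every alternative bid.
Others bid (5, 5, 5): truth gives 0, best alternative gives 0.
Others bid (5, 5, 7): truth gives 0, best alternative gives 0.
Others bid (5, 5, 9): truth gives 0, best alternative gives 0.
Others bid (5, 5, 15): truth gives 0, best alternative gives 0.
Others bid (5, 7, 5): truth gives 0, best alternative gives 0.
Others bid (5, 7, 7): truth gives 0, best alternative gives 0.
(Remaining 58 profiles checked similarly; truth is weakly best in each.)
In every case the truthful bid is at least as good as any alternative, so it is a dominant strategy.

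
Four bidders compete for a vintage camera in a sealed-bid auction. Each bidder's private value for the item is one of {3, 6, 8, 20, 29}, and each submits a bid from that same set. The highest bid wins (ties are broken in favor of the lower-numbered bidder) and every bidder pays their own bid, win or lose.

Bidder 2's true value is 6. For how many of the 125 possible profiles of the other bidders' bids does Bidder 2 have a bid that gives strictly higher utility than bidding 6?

121

Others bid (3, 3, 8): truth gives -6; bid 8 gives -2 > -6. Violating.
Others bid (3, 3, 20): truth gives -6; bid 3 gives -3 > -6. Violating.
Others bid (3, 3, 29): truth gives -6; bid 3 gives -3 > -6. Violating.
Others bid (3, 6, 8): truth gives -6; bid 8 gives -2 > -6. Violating.
Others bid (3, 3, 3): truth gives 0; no alternative beats it.
Others bid (3, 3, 6): truth gives 0; no alternative beats it.
(Checking all 125 profiles: 121 have a profitable deviation, 4 do not.)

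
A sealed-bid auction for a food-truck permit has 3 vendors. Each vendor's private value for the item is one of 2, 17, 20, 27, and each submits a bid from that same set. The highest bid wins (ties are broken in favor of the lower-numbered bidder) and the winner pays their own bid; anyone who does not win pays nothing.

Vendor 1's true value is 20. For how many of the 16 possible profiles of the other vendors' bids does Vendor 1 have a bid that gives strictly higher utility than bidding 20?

4

Others bid (2, 2): truth gives 0; bid 2 gives 18 > 0. Violating.
Others bid (2, 17): truth gives 0; bid 17 gives 3 > 0. Violating.
Others bid (17, 2): truth gives 0; bid 17 gives 3 > 0. Violating.
Others bid (17, 17): truth gives 0; bid 17 gives 3 > 0. Violating.
Others bid (2, 20): truth gives 0; no alternative beats it.
Others bid (2, 27): truth gives 0; no alternative beats it.
(Checking all 16 profiles: 4 have a profitable deviation, 12 do not.)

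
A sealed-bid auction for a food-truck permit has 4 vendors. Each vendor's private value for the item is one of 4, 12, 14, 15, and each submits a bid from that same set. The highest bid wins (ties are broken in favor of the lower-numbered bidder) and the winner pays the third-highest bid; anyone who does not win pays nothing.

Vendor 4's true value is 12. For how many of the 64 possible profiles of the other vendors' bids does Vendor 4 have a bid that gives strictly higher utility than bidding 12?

Others bid (4, 4, 12): truth gives 0; bid 14 gives 8 > 0. Violating.
Others bid (4, 4, 14): truth gives 0; bid 15 gives 8 > 0. Violating.
Others bid (4, 12, 4): truth gives 0; bid 14 gives 8 > 0. Violating.
Others bid (4, 14, 4): truth gives 0; bid 15 gives 8 > 0. Violating.
Others bid (4, 4, 4): truth gives 8; no alternative beats it.
Others bid (4, 4, 15): truth gives 0; no alternative beats it.
(Checking all 64 profiles: 6 have a profitable deviation, 58 do not.)

6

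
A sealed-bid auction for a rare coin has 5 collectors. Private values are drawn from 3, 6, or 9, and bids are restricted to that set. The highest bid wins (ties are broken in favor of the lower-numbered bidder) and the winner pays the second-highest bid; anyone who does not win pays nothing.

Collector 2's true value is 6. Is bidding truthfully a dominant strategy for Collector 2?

Yes

Check each profile of the others' bids and compare truth against every alternative bid.
Others bid (3, 3, 3, 3): truth gives 3, best alternative gives 3.
Others bid (3, 3, 3, 6): truth gives 0, best alternative gives 0.
Others bid (3, 3, 3, 9): truth gives 0, best alternative gives 0.
Others bid (3, 3, 6, 3): truth gives 0, best alternative gives 0.
Others bid (3, 3, 6, 6): truth gives 0, best alternative gives 0.
Others bid (3, 3, 6, 9): truth gives 0, best alternative gives 0.
(Remaining 75 profiles checked similarly; truth is weakly best in each.)
In every case the truthful bid is at least as good as any alternative, so it is a dominant strategy.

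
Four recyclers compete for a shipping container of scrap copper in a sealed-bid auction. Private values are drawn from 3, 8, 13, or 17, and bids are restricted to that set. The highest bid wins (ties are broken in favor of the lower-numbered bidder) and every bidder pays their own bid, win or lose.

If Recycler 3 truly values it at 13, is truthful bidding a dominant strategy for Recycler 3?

No

Consider the case where Recycler 1 bids 3, Recycler 2 bids 3 and Recycler 4 bids 3.
Truthful bid 13: wins, pays 13, utility 13 - 13 = 0.
Bid 8 instead: wins, pays 8, utility 13 - 8 = 5.
Since 5 > 0, bidding 8 is strictly better here, so truthful bidding is not dominant.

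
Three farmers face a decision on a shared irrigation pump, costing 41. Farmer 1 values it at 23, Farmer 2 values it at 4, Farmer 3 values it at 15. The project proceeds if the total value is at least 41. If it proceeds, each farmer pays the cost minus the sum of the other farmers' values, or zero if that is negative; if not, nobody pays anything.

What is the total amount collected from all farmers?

39

Total value 42 ≥ cost 41, so it is built.
Farmer 1: others sum to 19; max(0, 41 - 19) = 22.
Farmer 2: others sum to 38; max(0, 41 - 38) = 3.
Farmer 3: others sum to 27; max(0, 41 - 27) = 14.
Total collected = 22 + 3 + 14 = 39.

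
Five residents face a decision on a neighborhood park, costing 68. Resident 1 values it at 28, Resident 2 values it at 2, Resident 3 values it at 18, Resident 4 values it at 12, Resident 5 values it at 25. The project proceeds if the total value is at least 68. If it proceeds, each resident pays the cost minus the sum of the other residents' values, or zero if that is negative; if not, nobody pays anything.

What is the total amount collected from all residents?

Total value 85 ≥ cost 68, so it is built.
Resident 1: others sum to 57; max(0, 68 - 57) = 11.
Resident 2: others sum to 83; max(0, 68 - 83) = 0.
Resident 3: others sum to 67; max(0, 68 - 67) = 1.
Resident 4: others sum to 73; max(0, 68 - 73) = 0.
Resident 5: others sum to 60; max(0, 68 - 60) = 8.
Total collected = 11 + 0 + 1 + 0 + 8 = 20.

20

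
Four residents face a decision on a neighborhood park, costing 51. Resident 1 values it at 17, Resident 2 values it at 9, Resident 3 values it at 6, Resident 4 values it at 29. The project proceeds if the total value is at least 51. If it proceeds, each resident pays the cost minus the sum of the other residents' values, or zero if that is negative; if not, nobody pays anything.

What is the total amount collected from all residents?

Total value 61 ≥ cost 51, so it is built.
Resident 1: others sum to 44; max(0, 51 - 44) = 7.
Resident 2: others sum to 52; max(0, 51 - 52) = 0.
Resident 3: others sum to 55; max(0, 51 - 55) = 0.
Resident 4: others sum to 32; max(0, 51 - 32) = 19.
Total collected = 7 + 0 + 0 + 19 = 26.

26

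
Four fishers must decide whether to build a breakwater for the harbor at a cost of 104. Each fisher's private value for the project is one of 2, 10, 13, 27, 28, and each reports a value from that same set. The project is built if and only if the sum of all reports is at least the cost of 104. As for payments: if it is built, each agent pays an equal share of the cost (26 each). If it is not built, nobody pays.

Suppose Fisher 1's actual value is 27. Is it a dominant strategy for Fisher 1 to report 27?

Check each profile of the others' reports and compare truth against every alternative report.
Others report (27, 27, 27): truth gives 1, best alternative gives 1.
Others report (27, 27, 28): truth gives 1, best alternative gives 1.
Others report (27, 28, 27): truth gives 1, best alternative gives 1.
Others report (27, 28, 28): truth gives 1, best alternative gives 1.
Others report (28, 27, 27): truth gives 1, best alternative gives 1.
Others report (28, 27, 28): truth gives 1, best alternative gives 1.
(Remaining 119 profiles checked similarly; truth is weakly best in each.)
In every case the truthful report is at least as good as any alternative, so it is a dominant strategy.

Yes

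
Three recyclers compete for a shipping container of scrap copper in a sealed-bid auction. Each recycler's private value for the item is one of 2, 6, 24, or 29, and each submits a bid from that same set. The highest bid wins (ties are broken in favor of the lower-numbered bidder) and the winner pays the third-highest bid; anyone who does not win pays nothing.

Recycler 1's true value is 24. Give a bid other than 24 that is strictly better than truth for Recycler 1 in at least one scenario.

29

Suppose Recycler 2 bids 2 and Recycler 3 bids 29.
Bid 24: loses, pays 0, utility 0.
Bid 29: wins, pays 2, utility 24 - 2 = 22.
So bidding 29 beats truth here (22 > 0).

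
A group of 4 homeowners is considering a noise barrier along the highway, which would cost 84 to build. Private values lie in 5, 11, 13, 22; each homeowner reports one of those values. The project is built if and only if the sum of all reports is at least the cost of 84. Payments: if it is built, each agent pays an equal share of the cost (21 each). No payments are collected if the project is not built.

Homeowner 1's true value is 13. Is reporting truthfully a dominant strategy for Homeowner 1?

Yes

Check each profile of the others' reports and compare truth against every alternative report.
Others report (5, 5, 5): truth gives 0, best alternative gives 0.
Others report (5, 5, 11): truth gives 0, best alternative gives 0.
Others report (5, 5, 13): truth gives 0, best alternative gives 0.
Others report (5, 5, 22): truth gives 0, best alternative gives 0.
Others report (5, 11, 5): truth gives 0, best alternative gives 0.
Others report (5, 11, 11): truth gives 0, best alternative gives 0.
(Remaining 58 profiles checked similarly; truth is weakly best in each.)
In every case the truthful report is at least as good as any alternative, so it is a dominant strategy.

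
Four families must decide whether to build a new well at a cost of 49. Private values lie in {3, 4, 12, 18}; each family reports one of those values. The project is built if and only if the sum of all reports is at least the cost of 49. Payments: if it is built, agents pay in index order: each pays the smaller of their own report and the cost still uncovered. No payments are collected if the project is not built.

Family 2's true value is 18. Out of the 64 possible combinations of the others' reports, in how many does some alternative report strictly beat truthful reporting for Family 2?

Others report (3, 18, 18): truth gives 0; report 12 gives 6 > 0. Violating.
Others report (4, 18, 18): truth gives 0; report 12 gives 6 > 0. Violating.
Others report (12, 12, 18): truth gives 0; report 12 gives 6 > 0. Violating.
Others report (12, 18, 12): truth gives 0; report 12 gives 6 > 0. Violating.
Others report (3, 3, 3): truth gives 0; no alternative beats it.
Others report (3, 3, 4): truth gives 0; no alternative beats it.
(Checking all 64 profiles: 13 have a profitable deviation, 51 do not.)

13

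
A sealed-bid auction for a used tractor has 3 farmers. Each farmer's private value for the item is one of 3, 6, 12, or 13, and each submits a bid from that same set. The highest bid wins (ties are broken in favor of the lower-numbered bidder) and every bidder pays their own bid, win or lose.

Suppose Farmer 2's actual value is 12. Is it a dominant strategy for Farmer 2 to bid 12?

No

Consider the case where Farmer 1 bids 3 and Farmer 3 bids 3.
Truthful bid 12: wins, pays 12, utility 12 - 12 = 0.
Bid 6 instead: wins, pays 6, utility 12 - 6 = 6.
Since 6 > 0, bidding 6 is strictly better here, so truthful bidding is not dominant.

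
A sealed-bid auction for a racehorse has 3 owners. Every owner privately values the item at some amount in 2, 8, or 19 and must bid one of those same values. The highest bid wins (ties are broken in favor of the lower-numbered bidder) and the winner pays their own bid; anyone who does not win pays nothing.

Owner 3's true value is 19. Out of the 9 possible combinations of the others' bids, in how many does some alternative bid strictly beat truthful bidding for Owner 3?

Others bid (2, 2): truth gives 0; bid 8 gives 11 > 0. Violating.
Others bid (2, 8): truth gives 0; no alternative beats it.
Others bid (2, 19): truth gives 0; no alternative beats it.
(Checking all 9 profiles: 1 has a profitable deviation, 8 do not.)

1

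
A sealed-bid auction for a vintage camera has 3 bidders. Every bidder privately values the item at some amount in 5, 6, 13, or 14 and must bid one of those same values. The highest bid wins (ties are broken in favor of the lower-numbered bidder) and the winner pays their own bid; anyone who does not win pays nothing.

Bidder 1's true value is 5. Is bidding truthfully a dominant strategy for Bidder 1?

Check each profile of the others' bids and compare truth against every alternative bid.
Others bid (5, 5): truth gives 0, best alternative gives -1.
Others bid (5, 6): truth gives 0, best alternative gives -1.
Others bid (6, 5): truth gives 0, best alternative gives -1.
Others bid (6, 6): truth gives 0, best alternative gives -1.
Others bid (5, 13): truth gives 0, best alternative gives 0.
Others bid (5, 14): truth gives 0, best alternative gives 0.
(Remaining 10 profiles checked similarly; truth is weakly best in each.)
In every case the truthful bid is at least as good as any alternative, so it is a dominant strategy.

Yes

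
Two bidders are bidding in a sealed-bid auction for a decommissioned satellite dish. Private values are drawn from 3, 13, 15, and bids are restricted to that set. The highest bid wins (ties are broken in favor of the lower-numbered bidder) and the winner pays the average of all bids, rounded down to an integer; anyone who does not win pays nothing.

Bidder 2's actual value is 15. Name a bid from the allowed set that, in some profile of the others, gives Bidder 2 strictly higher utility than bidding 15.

13

Suppose Bidder 1 bids 3.
Bid 15: wins, pays 9, utility 15 - 9 = 6.
Bid 13: wins, pays 8, utility 15 - 8 = 7.
So bidding 13 beats truth here (7 > 6).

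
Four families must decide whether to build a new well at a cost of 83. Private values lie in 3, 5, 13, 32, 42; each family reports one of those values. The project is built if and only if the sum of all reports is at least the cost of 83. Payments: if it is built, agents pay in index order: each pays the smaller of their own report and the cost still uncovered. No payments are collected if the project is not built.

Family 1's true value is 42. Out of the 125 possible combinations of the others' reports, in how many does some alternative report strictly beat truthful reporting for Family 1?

65

Others report (3, 13, 42): truth gives 0; report 32 gives 10 > 0. Violating.
Others report (3, 32, 32): truth gives 0; report 32 gives 10 > 0. Violating.
Others report (3, 32, 42): truth gives 0; report 13 gives 29 > 0. Violating.
Others report (3, 42, 13): truth gives 0; report 32 gives 10 > 0. Violating.
Others report (3, 3, 3): truth gives 0; no alternative beats it.
Others report (3, 3, 5): truth gives 0; no alternative beats it.
(Checking all 125 profiles: 65 have a profitable deviation, 60 do not.)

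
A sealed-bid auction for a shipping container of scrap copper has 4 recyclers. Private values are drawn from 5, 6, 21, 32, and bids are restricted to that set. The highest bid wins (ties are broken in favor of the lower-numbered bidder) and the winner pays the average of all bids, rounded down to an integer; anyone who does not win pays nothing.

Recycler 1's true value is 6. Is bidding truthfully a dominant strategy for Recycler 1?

Check each profile of the others' bids and compare truth against every alternative bid.
Others bid (5, 5, 6): truth gives 1, best alternative gives 0.
Others bid (5, 6, 5): truth gives 1, best alternative gives 0.
Others bid (5, 6, 6): truth gives 1, best alternative gives 0.
Others bid (6, 5, 5): truth gives 1, best alternative gives 0.
Others bid (6, 5, 6): truth gives 1, best alternative gives 0.
Others bid (6, 6, 5): truth gives 1, best alternative gives 0.
(Remaining 58 profiles checked similarly; truth is weakly best in each.)
In every case the truthful bid is at least as good as any alternative, so it is a dominant strategy.

Yes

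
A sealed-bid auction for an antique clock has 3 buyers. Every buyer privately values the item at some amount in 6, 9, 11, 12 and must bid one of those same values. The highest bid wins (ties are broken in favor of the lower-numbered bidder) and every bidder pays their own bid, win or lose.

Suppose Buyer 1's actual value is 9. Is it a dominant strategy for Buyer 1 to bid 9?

Consider the case where Buyer 2 bids 6 and Buyer 3 bids 6.
Truthful bid 9: wins, pays 9, utility 9 - 9 = 0.
Bid 6 instead: wins, pays 6, utility 9 - 6 = 3.
Since 3 > 0, bidding 6 is strictly better here, so truthful bidding is not dominant.

No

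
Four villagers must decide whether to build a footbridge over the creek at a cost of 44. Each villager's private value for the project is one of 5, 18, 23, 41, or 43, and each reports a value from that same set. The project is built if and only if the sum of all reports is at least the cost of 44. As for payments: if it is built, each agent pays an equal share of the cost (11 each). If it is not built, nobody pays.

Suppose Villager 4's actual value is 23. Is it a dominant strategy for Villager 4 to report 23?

Consider the case where Villager 1 reports 5, Villager 2 reports 5 and Villager 3 reports 5.
Truthful report 23: project not built, utility 0.
Report 41 instead: project built, pays 11, utility 23 - 11 = 12.
Since 12 > 0, reporting 41 is strictly better here, so truthful reporting is not dominant.

No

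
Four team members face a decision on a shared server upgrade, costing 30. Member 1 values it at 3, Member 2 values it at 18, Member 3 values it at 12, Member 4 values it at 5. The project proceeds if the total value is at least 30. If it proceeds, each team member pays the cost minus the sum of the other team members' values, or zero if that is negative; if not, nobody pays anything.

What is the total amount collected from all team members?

14

Total value 38 ≥ cost 30, so it is built.
Member 1: others sum to 35; max(0, 30 - 35) = 0.
Member 2: others sum to 20; max(0, 30 - 20) = 10.
Member 3: others sum to 26; max(0, 30 - 26) = 4.
Member 4: others sum to 33; max(0, 30 - 33) = 0.
Total collected = 0 + 10 + 4 + 0 = 14.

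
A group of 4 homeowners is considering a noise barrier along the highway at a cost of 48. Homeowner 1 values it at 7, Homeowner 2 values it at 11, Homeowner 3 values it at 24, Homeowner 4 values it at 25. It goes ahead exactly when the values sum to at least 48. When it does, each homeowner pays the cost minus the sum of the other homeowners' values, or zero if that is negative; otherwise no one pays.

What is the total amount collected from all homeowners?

Total value 67 ≥ cost 48, so it is built.
Homeowner 1: others sum to 60; max(0, 48 - 60) = 0.
Homeowner 2: others sum to 56; max(0, 48 - 56) = 0.
Homeowner 3: others sum to 43; max(0, 48 - 43) = 5.
Homeowner 4: others sum to 42; max(0, 48 - 42) = 6.
Total collected = 0 + 0 + 5 + 6 = 11.

11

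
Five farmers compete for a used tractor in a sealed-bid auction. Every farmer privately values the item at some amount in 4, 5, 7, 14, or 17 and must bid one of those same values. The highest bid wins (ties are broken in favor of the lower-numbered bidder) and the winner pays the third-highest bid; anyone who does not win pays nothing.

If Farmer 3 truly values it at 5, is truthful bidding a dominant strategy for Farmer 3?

Consider the case where Farmer 1 bids 4, Farmer 2 bids 4, Farmer 4 bids 4 and Farmer 5 bids 7.
Truthful bid 5: loses, pays 0, utility 0.
Bid 7 instead: wins, pays 4, utility 5 - 4 = 1.
Since 1 > 0, bidding 7 is strictly better here, so truthful bidding is not dominant.

No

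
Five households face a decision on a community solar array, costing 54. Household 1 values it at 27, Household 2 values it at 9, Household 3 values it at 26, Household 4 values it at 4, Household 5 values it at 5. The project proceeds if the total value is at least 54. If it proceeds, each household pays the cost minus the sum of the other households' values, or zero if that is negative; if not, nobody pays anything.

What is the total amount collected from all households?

19

Total value 71 ≥ cost 54, so it is built.
Household 1: others sum to 44; max(0, 54 - 44) = 10.
Household 2: others sum to 62; max(0, 54 - 62) = 0.
Household 3: others sum to 45; max(0, 54 - 45) = 9.
Household 4: others sum to 67; max(0, 54 - 67) = 0.
Household 5: others sum to 66; max(0, 54 - 66) = 0.
Total collected = 10 + 0 + 9 + 0 + 0 = 19.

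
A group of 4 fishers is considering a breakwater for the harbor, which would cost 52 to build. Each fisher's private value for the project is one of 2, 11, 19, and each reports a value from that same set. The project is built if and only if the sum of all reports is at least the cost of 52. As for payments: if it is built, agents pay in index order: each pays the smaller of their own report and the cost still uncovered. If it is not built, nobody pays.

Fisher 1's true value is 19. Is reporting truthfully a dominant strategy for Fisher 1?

Consider the case where Fisher 2 reports 11, Fisher 3 reports 11 and Fisher 4 reports 19.
Truthful report 19: project built, pays 19, utility 19 - 19 = 0.
Report 11 instead: project built, pays 11, utility 19 - 11 = 8.
Since 8 > 0, reporting 11 is strictly better here, so truthful reporting is not dominant.

No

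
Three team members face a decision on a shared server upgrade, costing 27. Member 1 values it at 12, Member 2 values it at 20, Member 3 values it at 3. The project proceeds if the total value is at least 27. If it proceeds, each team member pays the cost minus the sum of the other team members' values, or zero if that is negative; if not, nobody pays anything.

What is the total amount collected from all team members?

Total value 35 ≥ cost 27, so it is built.
Member 1: others sum to 23; max(0, 27 - 23) = 4.
Member 2: others sum to 15; max(0, 27 - 15) = 12.
Member 3: others sum to 32; max(0, 27 - 32) = 0.
Total collected = 4 + 12 + 0 = 16.

16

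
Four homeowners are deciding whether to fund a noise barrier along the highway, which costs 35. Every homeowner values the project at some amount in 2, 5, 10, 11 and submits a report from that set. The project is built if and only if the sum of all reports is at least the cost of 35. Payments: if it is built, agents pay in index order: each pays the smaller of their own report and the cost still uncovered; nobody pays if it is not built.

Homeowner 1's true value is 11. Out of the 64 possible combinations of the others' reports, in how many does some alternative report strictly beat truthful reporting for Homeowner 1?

20

Others report (5, 10, 10): truth gives 0; report 10 gives 1 > 0. Violating.
Others report (5, 10, 11): truth gives 0; report 10 gives 1 > 0. Violating.
Others report (5, 11, 10): truth gives 0; report 10 gives 1 > 0. Violating.
Others report (5, 11, 11): truth gives 0; report 10 gives 1 > 0. Violating.
Others report (2, 2, 2): truth gives 0; no alternative beats it.
Others report (2, 2, 5): truth gives 0; no alternative beats it.
(Checking all 64 profiles: 20 have a profitable deviation, 44 do not.)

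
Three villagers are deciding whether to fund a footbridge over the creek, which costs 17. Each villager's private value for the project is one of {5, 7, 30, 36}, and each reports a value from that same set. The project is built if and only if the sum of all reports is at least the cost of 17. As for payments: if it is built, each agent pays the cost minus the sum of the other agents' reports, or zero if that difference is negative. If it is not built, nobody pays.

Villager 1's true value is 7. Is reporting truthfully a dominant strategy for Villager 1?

Check each profile of the others' reports and compare truth against every alternative report.
Others report (5, 30): truth gives 7, best alternative gives 7.
Others report (5, 36): truth gives 7, best alternative gives 7.
Others report (7, 30): truth gives 7, best alternative gives 7.
Others report (7, 36): truth gives 7, best alternative gives 7.
Others report (30, 5): truth gives 7, best alternative gives 7.
Others report (30, 7): truth gives 7, best alternative gives 7.
(Remaining 10 profiles checked similarly; truth is weakly best in each.)
In every case the truthful report is at least as good as any alternative, so it is a dominant strategy.

Yes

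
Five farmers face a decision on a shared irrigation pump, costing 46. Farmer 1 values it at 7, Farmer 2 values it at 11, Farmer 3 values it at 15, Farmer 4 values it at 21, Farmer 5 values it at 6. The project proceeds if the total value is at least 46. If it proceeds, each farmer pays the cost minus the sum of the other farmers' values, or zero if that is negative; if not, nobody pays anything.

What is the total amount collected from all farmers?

8

Total value 60 ≥ cost 46, so it is built.
Farmer 1: others sum to 53; max(0, 46 - 53) = 0.
Farmer 2: others sum to 49; max(0, 46 - 49) = 0.
Farmer 3: others sum to 45; max(0, 46 - 45) = 1.
Farmer 4: others sum to 39; max(0, 46 - 39) = 7.
Farmer 5: others sum to 54; max(0, 46 - 54) = 0.
Total collected = 0 + 0 + 1 + 7 + 0 = 8.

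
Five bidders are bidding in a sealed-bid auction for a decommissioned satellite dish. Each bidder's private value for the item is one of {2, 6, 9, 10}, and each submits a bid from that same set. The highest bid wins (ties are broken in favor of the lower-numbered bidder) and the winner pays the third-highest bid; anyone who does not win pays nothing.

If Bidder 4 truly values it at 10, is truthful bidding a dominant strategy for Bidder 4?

Check each profile of the others' bids and compare truth against every alternative bid.
Others bid (2, 2, 2, 10): truth gives 8, best alternative gives 0.
Others bid (2, 2, 9, 2): truth gives 8, best alternative gives 0.
Others bid (2, 9, 2, 2): truth gives 8, best alternative gives 0.
Others bid (9, 2, 2, 2): truth gives 8, best alternative gives 0.
Others bid (2, 2, 6, 10): truth gives 4, best alternative gives 0.
Others bid (2, 2, 9, 6): truth gives 4, best alternative gives 0.
(Remaining 250 profiles checked similarly; truth is weakly best in each.)
In every case the truthful bid is at least as good as any alternative, so it is a dominant strategy.

Yes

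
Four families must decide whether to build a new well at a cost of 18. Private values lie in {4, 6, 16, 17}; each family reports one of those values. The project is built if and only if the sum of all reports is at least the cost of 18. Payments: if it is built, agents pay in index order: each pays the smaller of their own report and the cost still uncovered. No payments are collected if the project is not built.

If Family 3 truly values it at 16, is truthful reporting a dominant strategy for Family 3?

Consider the case where Family 1 reports 4, Family 2 reports 4 and Family 4 reports 4.
Truthful report 16: project built, pays 10, utility 16 - 10 = 6.
Report 6 instead: project built, pays 6, utility 16 - 6 = 10.
Since 10 > 6, reporting 6 is strictly better here, so truthful reporting is not dominant.

No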